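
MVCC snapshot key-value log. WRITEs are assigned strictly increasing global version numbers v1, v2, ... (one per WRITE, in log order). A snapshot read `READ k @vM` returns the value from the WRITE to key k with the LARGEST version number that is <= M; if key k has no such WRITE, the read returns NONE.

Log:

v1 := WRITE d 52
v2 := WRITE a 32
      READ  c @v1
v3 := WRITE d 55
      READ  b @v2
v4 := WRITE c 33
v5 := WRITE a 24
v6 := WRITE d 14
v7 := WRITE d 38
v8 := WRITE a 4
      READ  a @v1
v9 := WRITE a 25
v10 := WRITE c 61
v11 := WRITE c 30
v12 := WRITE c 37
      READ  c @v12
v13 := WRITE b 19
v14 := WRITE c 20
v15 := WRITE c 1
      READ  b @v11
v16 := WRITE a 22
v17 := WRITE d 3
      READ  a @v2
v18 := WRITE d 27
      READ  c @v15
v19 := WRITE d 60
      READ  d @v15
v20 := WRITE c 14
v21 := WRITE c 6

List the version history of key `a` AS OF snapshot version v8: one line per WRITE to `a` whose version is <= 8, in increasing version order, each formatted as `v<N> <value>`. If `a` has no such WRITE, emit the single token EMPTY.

Scan writes for key=a with version <= 8:
  v1 WRITE d 52 -> skip
  v2 WRITE a 32 -> keep
  v3 WRITE d 55 -> skip
  v4 WRITE c 33 -> skip
  v5 WRITE a 24 -> keep
  v6 WRITE d 14 -> skip
  v7 WRITE d 38 -> skip
  v8 WRITE a 4 -> keep
  v9 WRITE a 25 -> drop (> snap)
  v10 WRITE c 61 -> skip
  v11 WRITE c 30 -> skip
  v12 WRITE c 37 -> skip
  v13 WRITE b 19 -> skip
  v14 WRITE c 20 -> skip
  v15 WRITE c 1 -> skip
  v16 WRITE a 22 -> drop (> snap)
  v17 WRITE d 3 -> skip
  v18 WRITE d 27 -> skip
  v19 WRITE d 60 -> skip
  v20 WRITE c 14 -> skip
  v21 WRITE c 6 -> skip
Collected: [(2, 32), (5, 24), (8, 4)]

Answer: v2 32
v5 24
v8 4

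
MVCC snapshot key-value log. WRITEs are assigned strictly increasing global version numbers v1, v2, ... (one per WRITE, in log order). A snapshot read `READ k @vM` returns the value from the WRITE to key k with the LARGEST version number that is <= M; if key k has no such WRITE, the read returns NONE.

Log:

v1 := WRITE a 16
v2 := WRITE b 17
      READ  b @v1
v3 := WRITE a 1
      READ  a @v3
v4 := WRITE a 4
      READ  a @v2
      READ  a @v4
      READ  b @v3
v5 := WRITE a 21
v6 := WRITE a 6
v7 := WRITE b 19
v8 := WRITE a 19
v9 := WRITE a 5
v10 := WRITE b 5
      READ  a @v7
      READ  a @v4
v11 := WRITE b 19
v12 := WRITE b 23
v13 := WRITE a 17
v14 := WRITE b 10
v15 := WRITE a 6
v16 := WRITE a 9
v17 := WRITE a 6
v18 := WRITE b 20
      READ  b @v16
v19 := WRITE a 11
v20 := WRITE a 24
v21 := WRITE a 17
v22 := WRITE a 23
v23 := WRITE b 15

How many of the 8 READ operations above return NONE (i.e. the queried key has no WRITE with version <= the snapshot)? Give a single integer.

v1: WRITE a=16  (a history now [(1, 16)])
v2: WRITE b=17  (b history now [(2, 17)])
READ b @v1: history=[(2, 17)] -> no version <= 1 -> NONE
v3: WRITE a=1  (a history now [(1, 16), (3, 1)])
READ a @v3: history=[(1, 16), (3, 1)] -> pick v3 -> 1
v4: WRITE a=4  (a history now [(1, 16), (3, 1), (4, 4)])
READ a @v2: history=[(1, 16), (3, 1), (4, 4)] -> pick v1 -> 16
READ a @v4: history=[(1, 16), (3, 1), (4, 4)] -> pick v4 -> 4
READ b @v3: history=[(2, 17)] -> pick v2 -> 17
v5: WRITE a=21  (a history now [(1, 16), (3, 1), (4, 4), (5, 21)])
v6: WRITE a=6  (a history now [(1, 16), (3, 1), (4, 4), (5, 21), (6, 6)])
v7: WRITE b=19  (b history now [(2, 17), (7, 19)])
v8: WRITE a=19  (a history now [(1, 16), (3, 1), (4, 4), (5, 21), (6, 6), (8, 19)])
v9: WRITE a=5  (a history now [(1, 16), (3, 1), (4, 4), (5, 21), (6, 6), (8, 19), (9, 5)])
v10: WRITE b=5  (b history now [(2, 17), (7, 19), (10, 5)])
READ a @v7: history=[(1, 16), (3, 1), (4, 4), (5, 21), (6, 6), (8, 19), (9, 5)] -> pick v6 -> 6
READ a @v4: history=[(1, 16), (3, 1), (4, 4), (5, 21), (6, 6), (8, 19), (9, 5)] -> pick v4 -> 4
v11: WRITE b=19  (b history now [(2, 17), (7, 19), (10, 5), (11, 19)])
v12: WRITE b=23  (b history now [(2, 17), (7, 19), (10, 5), (11, 19), (12, 23)])
v13: WRITE a=17  (a history now [(1, 16), (3, 1), (4, 4), (5, 21), (6, 6), (8, 19), (9, 5), (13, 17)])
v14: WRITE b=10  (b history now [(2, 17), (7, 19), (10, 5), (11, 19), (12, 23), (14, 10)])
v15: WRITE a=6  (a history now [(1, 16), (3, 1), (4, 4), (5, 21), (6, 6), (8, 19), (9, 5), (13, 17), (15, 6)])
v16: WRITE a=9  (a history now [(1, 16), (3, 1), (4, 4), (5, 21), (6, 6), (8, 19), (9, 5), (13, 17), (15, 6), (16, 9)])
v17: WRITE a=6  (a history now [(1, 16), (3, 1), (4, 4), (5, 21), (6, 6), (8, 19), (9, 5), (13, 17), (15, 6), (16, 9), (17, 6)])
v18: WRITE b=20  (b history now [(2, 17), (7, 19), (10, 5), (11, 19), (12, 23), (14, 10), (18, 20)])
READ b @v16: history=[(2, 17), (7, 19), (10, 5), (11, 19), (12, 23), (14, 10), (18, 20)] -> pick v14 -> 10
v19: WRITE a=11  (a history now [(1, 16), (3, 1), (4, 4), (5, 21), (6, 6), (8, 19), (9, 5), (13, 17), (15, 6), (16, 9), (17, 6), (19, 11)])
v20: WRITE a=24  (a history now [(1, 16), (3, 1), (4, 4), (5, 21), (6, 6), (8, 19), (9, 5), (13, 17), (15, 6), (16, 9), (17, 6), (19, 11), (20, 24)])
v21: WRITE a=17  (a history now [(1, 16), (3, 1), (4, 4), (5, 21), (6, 6), (8, 19), (9, 5), (13, 17), (15, 6), (16, 9), (17, 6), (19, 11), (20, 24), (21, 17)])
v22: WRITE a=23  (a history now [(1, 16), (3, 1), (4, 4), (5, 21), (6, 6), (8, 19), (9, 5), (13, 17), (15, 6), (16, 9), (17, 6), (19, 11), (20, 24), (21, 17), (22, 23)])
v23: WRITE b=15  (b history now [(2, 17), (7, 19), (10, 5), (11, 19), (12, 23), (14, 10), (18, 20), (23, 15)])
Read results in order: ['NONE', '1', '16', '4', '17', '6', '4', '10']
NONE count = 1

Answer: 1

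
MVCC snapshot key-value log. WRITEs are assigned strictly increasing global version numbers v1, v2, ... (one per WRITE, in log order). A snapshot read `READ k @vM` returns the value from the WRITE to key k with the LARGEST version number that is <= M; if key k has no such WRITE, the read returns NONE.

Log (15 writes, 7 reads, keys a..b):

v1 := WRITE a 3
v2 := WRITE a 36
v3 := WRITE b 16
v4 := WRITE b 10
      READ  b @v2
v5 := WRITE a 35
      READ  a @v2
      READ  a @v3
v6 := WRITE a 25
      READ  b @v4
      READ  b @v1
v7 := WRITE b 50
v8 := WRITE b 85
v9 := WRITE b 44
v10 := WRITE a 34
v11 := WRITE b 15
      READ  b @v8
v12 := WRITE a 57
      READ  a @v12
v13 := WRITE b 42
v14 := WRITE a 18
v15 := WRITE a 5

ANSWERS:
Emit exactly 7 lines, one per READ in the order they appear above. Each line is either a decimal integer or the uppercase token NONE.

Answer: NONE
36
36
10
NONE
85
57

Derivation:
v1: WRITE a=3  (a history now [(1, 3)])
v2: WRITE a=36  (a history now [(1, 3), (2, 36)])
v3: WRITE b=16  (b history now [(3, 16)])
v4: WRITE b=10  (b history now [(3, 16), (4, 10)])
READ b @v2: history=[(3, 16), (4, 10)] -> no version <= 2 -> NONE
v5: WRITE a=35  (a history now [(1, 3), (2, 36), (5, 35)])
READ a @v2: history=[(1, 3), (2, 36), (5, 35)] -> pick v2 -> 36
READ a @v3: history=[(1, 3), (2, 36), (5, 35)] -> pick v2 -> 36
v6: WRITE a=25  (a history now [(1, 3), (2, 36), (5, 35), (6, 25)])
READ b @v4: history=[(3, 16), (4, 10)] -> pick v4 -> 10
READ b @v1: history=[(3, 16), (4, 10)] -> no version <= 1 -> NONE
v7: WRITE b=50  (b history now [(3, 16), (4, 10), (7, 50)])
v8: WRITE b=85  (b history now [(3, 16), (4, 10), (7, 50), (8, 85)])
v9: WRITE b=44  (b history now [(3, 16), (4, 10), (7, 50), (8, 85), (9, 44)])
v10: WRITE a=34  (a history now [(1, 3), (2, 36), (5, 35), (6, 25), (10, 34)])
v11: WRITE b=15  (b history now [(3, 16), (4, 10), (7, 50), (8, 85), (9, 44), (11, 15)])
READ b @v8: history=[(3, 16), (4, 10), (7, 50), (8, 85), (9, 44), (11, 15)] -> pick v8 -> 85
v12: WRITE a=57  (a history now [(1, 3), (2, 36), (5, 35), (6, 25), (10, 34), (12, 57)])
READ a @v12: history=[(1, 3), (2, 36), (5, 35), (6, 25), (10, 34), (12, 57)] -> pick v12 -> 57
v13: WRITE b=42  (b history now [(3, 16), (4, 10), (7, 50), (8, 85), (9, 44), (11, 15), (13, 42)])
v14: WRITE a=18  (a history now [(1, 3), (2, 36), (5, 35), (6, 25), (10, 34), (12, 57), (14, 18)])
v15: WRITE a=5  (a history now [(1, 3), (2, 36), (5, 35), (6, 25), (10, 34), (12, 57), (14, 18), (15, 5)])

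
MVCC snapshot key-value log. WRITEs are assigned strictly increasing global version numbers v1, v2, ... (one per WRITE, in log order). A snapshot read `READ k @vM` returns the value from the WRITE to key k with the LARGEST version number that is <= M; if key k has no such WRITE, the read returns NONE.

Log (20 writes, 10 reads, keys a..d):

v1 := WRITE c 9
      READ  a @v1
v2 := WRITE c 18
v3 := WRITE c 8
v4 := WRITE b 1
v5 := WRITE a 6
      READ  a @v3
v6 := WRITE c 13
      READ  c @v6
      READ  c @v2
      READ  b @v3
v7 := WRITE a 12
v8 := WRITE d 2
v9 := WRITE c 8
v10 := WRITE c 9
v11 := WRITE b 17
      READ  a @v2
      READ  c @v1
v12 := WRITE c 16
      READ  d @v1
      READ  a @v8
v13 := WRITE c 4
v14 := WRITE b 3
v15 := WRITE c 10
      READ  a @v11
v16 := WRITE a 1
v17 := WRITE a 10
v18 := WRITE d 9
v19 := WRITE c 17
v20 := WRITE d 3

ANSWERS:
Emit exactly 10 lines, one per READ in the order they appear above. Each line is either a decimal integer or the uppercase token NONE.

v1: WRITE c=9  (c history now [(1, 9)])
READ a @v1: history=[] -> no version <= 1 -> NONE
v2: WRITE c=18  (c history now [(1, 9), (2, 18)])
v3: WRITE c=8  (c history now [(1, 9), (2, 18), (3, 8)])
v4: WRITE b=1  (b history now [(4, 1)])
v5: WRITE a=6  (a history now [(5, 6)])
READ a @v3: history=[(5, 6)] -> no version <= 3 -> NONE
v6: WRITE c=13  (c history now [(1, 9), (2, 18), (3, 8), (6, 13)])
READ c @v6: history=[(1, 9), (2, 18), (3, 8), (6, 13)] -> pick v6 -> 13
READ c @v2: history=[(1, 9), (2, 18), (3, 8), (6, 13)] -> pick v2 -> 18
READ b @v3: history=[(4, 1)] -> no version <= 3 -> NONE
v7: WRITE a=12  (a history now [(5, 6), (7, 12)])
v8: WRITE d=2  (d history now [(8, 2)])
v9: WRITE c=8  (c history now [(1, 9), (2, 18), (3, 8), (6, 13), (9, 8)])
v10: WRITE c=9  (c history now [(1, 9), (2, 18), (3, 8), (6, 13), (9, 8), (10, 9)])
v11: WRITE b=17  (b history now [(4, 1), (11, 17)])
READ a @v2: history=[(5, 6), (7, 12)] -> no version <= 2 -> NONE
READ c @v1: history=[(1, 9), (2, 18), (3, 8), (6, 13), (9, 8), (10, 9)] -> pick v1 -> 9
v12: WRITE c=16  (c history now [(1, 9), (2, 18), (3, 8), (6, 13), (9, 8), (10, 9), (12, 16)])
READ d @v1: history=[(8, 2)] -> no version <= 1 -> NONE
READ a @v8: history=[(5, 6), (7, 12)] -> pick v7 -> 12
v13: WRITE c=4  (c history now [(1, 9), (2, 18), (3, 8), (6, 13), (9, 8), (10, 9), (12, 16), (13, 4)])
v14: WRITE b=3  (b history now [(4, 1), (11, 17), (14, 3)])
v15: WRITE c=10  (c history now [(1, 9), (2, 18), (3, 8), (6, 13), (9, 8), (10, 9), (12, 16), (13, 4), (15, 10)])
READ a @v11: history=[(5, 6), (7, 12)] -> pick v7 -> 12
v16: WRITE a=1  (a history now [(5, 6), (7, 12), (16, 1)])
v17: WRITE a=10  (a history now [(5, 6), (7, 12), (16, 1), (17, 10)])
v18: WRITE d=9  (d history now [(8, 2), (18, 9)])
v19: WRITE c=17  (c history now [(1, 9), (2, 18), (3, 8), (6, 13), (9, 8), (10, 9), (12, 16), (13, 4), (15, 10), (19, 17)])
v20: WRITE d=3  (d history now [(8, 2), (18, 9), (20, 3)])

Answer: NONE
NONE
13
18
NONE
NONE
9
NONE
12
12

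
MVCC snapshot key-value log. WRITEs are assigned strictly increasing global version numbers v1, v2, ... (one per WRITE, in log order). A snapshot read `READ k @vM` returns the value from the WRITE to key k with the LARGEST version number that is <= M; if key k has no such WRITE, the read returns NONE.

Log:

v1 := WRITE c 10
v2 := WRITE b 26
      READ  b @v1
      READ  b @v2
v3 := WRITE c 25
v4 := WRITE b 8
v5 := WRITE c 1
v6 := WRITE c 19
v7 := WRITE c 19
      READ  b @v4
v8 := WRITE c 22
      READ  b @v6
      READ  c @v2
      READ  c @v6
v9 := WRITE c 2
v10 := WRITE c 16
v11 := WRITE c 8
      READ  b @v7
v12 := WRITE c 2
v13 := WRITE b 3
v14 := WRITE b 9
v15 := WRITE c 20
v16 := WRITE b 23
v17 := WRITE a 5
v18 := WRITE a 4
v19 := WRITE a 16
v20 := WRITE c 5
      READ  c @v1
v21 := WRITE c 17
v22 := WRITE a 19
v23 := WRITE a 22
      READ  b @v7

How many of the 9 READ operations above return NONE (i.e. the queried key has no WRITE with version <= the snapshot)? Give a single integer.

v1: WRITE c=10  (c history now [(1, 10)])
v2: WRITE b=26  (b history now [(2, 26)])
READ b @v1: history=[(2, 26)] -> no version <= 1 -> NONE
READ b @v2: history=[(2, 26)] -> pick v2 -> 26
v3: WRITE c=25  (c history now [(1, 10), (3, 25)])
v4: WRITE b=8  (b history now [(2, 26), (4, 8)])
v5: WRITE c=1  (c history now [(1, 10), (3, 25), (5, 1)])
v6: WRITE c=19  (c history now [(1, 10), (3, 25), (5, 1), (6, 19)])
v7: WRITE c=19  (c history now [(1, 10), (3, 25), (5, 1), (6, 19), (7, 19)])
READ b @v4: history=[(2, 26), (4, 8)] -> pick v4 -> 8
v8: WRITE c=22  (c history now [(1, 10), (3, 25), (5, 1), (6, 19), (7, 19), (8, 22)])
READ b @v6: history=[(2, 26), (4, 8)] -> pick v4 -> 8
READ c @v2: history=[(1, 10), (3, 25), (5, 1), (6, 19), (7, 19), (8, 22)] -> pick v1 -> 10
READ c @v6: history=[(1, 10), (3, 25), (5, 1), (6, 19), (7, 19), (8, 22)] -> pick v6 -> 19
v9: WRITE c=2  (c history now [(1, 10), (3, 25), (5, 1), (6, 19), (7, 19), (8, 22), (9, 2)])
v10: WRITE c=16  (c history now [(1, 10), (3, 25), (5, 1), (6, 19), (7, 19), (8, 22), (9, 2), (10, 16)])
v11: WRITE c=8  (c history now [(1, 10), (3, 25), (5, 1), (6, 19), (7, 19), (8, 22), (9, 2), (10, 16), (11, 8)])
READ b @v7: history=[(2, 26), (4, 8)] -> pick v4 -> 8
v12: WRITE c=2  (c history now [(1, 10), (3, 25), (5, 1), (6, 19), (7, 19), (8, 22), (9, 2), (10, 16), (11, 8), (12, 2)])
v13: WRITE b=3  (b history now [(2, 26), (4, 8), (13, 3)])
v14: WRITE b=9  (b history now [(2, 26), (4, 8), (13, 3), (14, 9)])
v15: WRITE c=20  (c history now [(1, 10), (3, 25), (5, 1), (6, 19), (7, 19), (8, 22), (9, 2), (10, 16), (11, 8), (12, 2), (15, 20)])
v16: WRITE b=23  (b history now [(2, 26), (4, 8), (13, 3), (14, 9), (16, 23)])
v17: WRITE a=5  (a history now [(17, 5)])
v18: WRITE a=4  (a history now [(17, 5), (18, 4)])
v19: WRITE a=16  (a history now [(17, 5), (18, 4), (19, 16)])
v20: WRITE c=5  (c history now [(1, 10), (3, 25), (5, 1), (6, 19), (7, 19), (8, 22), (9, 2), (10, 16), (11, 8), (12, 2), (15, 20), (20, 5)])
READ c @v1: history=[(1, 10), (3, 25), (5, 1), (6, 19), (7, 19), (8, 22), (9, 2), (10, 16), (11, 8), (12, 2), (15, 20), (20, 5)] -> pick v1 -> 10
v21: WRITE c=17  (c history now [(1, 10), (3, 25), (5, 1), (6, 19), (7, 19), (8, 22), (9, 2), (10, 16), (11, 8), (12, 2), (15, 20), (20, 5), (21, 17)])
v22: WRITE a=19  (a history now [(17, 5), (18, 4), (19, 16), (22, 19)])
v23: WRITE a=22  (a history now [(17, 5), (18, 4), (19, 16), (22, 19), (23, 22)])
READ b @v7: history=[(2, 26), (4, 8), (13, 3), (14, 9), (16, 23)] -> pick v4 -> 8
Read results in order: ['NONE', '26', '8', '8', '10', '19', '8', '10', '8']
NONE count = 1

Answer: 1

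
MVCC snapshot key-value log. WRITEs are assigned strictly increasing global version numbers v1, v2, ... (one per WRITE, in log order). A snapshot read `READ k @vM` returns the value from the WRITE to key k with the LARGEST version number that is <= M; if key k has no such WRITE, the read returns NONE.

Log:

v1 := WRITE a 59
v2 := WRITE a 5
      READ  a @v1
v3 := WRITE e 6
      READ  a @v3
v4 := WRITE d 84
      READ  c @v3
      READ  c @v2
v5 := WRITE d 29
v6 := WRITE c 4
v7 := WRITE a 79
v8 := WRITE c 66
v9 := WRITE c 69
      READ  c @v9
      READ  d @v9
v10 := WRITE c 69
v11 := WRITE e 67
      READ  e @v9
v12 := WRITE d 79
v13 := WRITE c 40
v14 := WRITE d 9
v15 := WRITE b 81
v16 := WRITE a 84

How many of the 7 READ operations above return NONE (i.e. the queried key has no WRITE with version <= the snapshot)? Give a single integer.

v1: WRITE a=59  (a history now [(1, 59)])
v2: WRITE a=5  (a history now [(1, 59), (2, 5)])
READ a @v1: history=[(1, 59), (2, 5)] -> pick v1 -> 59
v3: WRITE e=6  (e history now [(3, 6)])
READ a @v3: history=[(1, 59), (2, 5)] -> pick v2 -> 5
v4: WRITE d=84  (d history now [(4, 84)])
READ c @v3: history=[] -> no version <= 3 -> NONE
READ c @v2: history=[] -> no version <= 2 -> NONE
v5: WRITE d=29  (d history now [(4, 84), (5, 29)])
v6: WRITE c=4  (c history now [(6, 4)])
v7: WRITE a=79  (a history now [(1, 59), (2, 5), (7, 79)])
v8: WRITE c=66  (c history now [(6, 4), (8, 66)])
v9: WRITE c=69  (c history now [(6, 4), (8, 66), (9, 69)])
READ c @v9: history=[(6, 4), (8, 66), (9, 69)] -> pick v9 -> 69
READ d @v9: history=[(4, 84), (5, 29)] -> pick v5 -> 29
v10: WRITE c=69  (c history now [(6, 4), (8, 66), (9, 69), (10, 69)])
v11: WRITE e=67  (e history now [(3, 6), (11, 67)])
READ e @v9: history=[(3, 6), (11, 67)] -> pick v3 -> 6
v12: WRITE d=79  (d history now [(4, 84), (5, 29), (12, 79)])
v13: WRITE c=40  (c history now [(6, 4), (8, 66), (9, 69), (10, 69), (13, 40)])
v14: WRITE d=9  (d history now [(4, 84), (5, 29), (12, 79), (14, 9)])
v15: WRITE b=81  (b history now [(15, 81)])
v16: WRITE a=84  (a history now [(1, 59), (2, 5), (7, 79), (16, 84)])
Read results in order: ['59', '5', 'NONE', 'NONE', '69', '29', '6']
NONE count = 2

Answer: 2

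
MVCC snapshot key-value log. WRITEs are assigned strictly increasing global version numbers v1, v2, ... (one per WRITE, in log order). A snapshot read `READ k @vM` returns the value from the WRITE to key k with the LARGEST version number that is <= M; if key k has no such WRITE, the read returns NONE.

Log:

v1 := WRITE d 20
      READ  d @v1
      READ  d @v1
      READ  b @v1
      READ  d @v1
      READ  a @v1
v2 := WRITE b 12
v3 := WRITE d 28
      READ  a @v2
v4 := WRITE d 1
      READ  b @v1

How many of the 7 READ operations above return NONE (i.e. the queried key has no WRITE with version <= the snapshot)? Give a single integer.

v1: WRITE d=20  (d history now [(1, 20)])
READ d @v1: history=[(1, 20)] -> pick v1 -> 20
READ d @v1: history=[(1, 20)] -> pick v1 -> 20
READ b @v1: history=[] -> no version <= 1 -> NONE
READ d @v1: history=[(1, 20)] -> pick v1 -> 20
READ a @v1: history=[] -> no version <= 1 -> NONE
v2: WRITE b=12  (b history now [(2, 12)])
v3: WRITE d=28  (d history now [(1, 20), (3, 28)])
READ a @v2: history=[] -> no version <= 2 -> NONE
v4: WRITE d=1  (d history now [(1, 20), (3, 28), (4, 1)])
READ b @v1: history=[(2, 12)] -> no version <= 1 -> NONE
Read results in order: ['20', '20', 'NONE', '20', 'NONE', 'NONE', 'NONE']
NONE count = 4

Answer: 4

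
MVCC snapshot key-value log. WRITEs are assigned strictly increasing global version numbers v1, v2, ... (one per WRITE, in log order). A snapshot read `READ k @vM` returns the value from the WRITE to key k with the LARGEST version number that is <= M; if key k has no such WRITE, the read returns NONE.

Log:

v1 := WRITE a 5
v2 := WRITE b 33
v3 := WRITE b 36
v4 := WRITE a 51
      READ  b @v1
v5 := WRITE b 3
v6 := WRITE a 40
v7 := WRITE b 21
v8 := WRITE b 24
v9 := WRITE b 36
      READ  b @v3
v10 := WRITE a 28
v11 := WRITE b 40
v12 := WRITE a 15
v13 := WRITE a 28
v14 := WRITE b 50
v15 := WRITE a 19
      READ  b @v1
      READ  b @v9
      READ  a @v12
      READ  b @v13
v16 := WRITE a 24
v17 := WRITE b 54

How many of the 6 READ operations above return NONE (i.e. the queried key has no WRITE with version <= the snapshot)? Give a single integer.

v1: WRITE a=5  (a history now [(1, 5)])
v2: WRITE b=33  (b history now [(2, 33)])
v3: WRITE b=36  (b history now [(2, 33), (3, 36)])
v4: WRITE a=51  (a history now [(1, 5), (4, 51)])
READ b @v1: history=[(2, 33), (3, 36)] -> no version <= 1 -> NONE
v5: WRITE b=3  (b history now [(2, 33), (3, 36), (5, 3)])
v6: WRITE a=40  (a history now [(1, 5), (4, 51), (6, 40)])
v7: WRITE b=21  (b history now [(2, 33), (3, 36), (5, 3), (7, 21)])
v8: WRITE b=24  (b history now [(2, 33), (3, 36), (5, 3), (7, 21), (8, 24)])
v9: WRITE b=36  (b history now [(2, 33), (3, 36), (5, 3), (7, 21), (8, 24), (9, 36)])
READ b @v3: history=[(2, 33), (3, 36), (5, 3), (7, 21), (8, 24), (9, 36)] -> pick v3 -> 36
v10: WRITE a=28  (a history now [(1, 5), (4, 51), (6, 40), (10, 28)])
v11: WRITE b=40  (b history now [(2, 33), (3, 36), (5, 3), (7, 21), (8, 24), (9, 36), (11, 40)])
v12: WRITE a=15  (a history now [(1, 5), (4, 51), (6, 40), (10, 28), (12, 15)])
v13: WRITE a=28  (a history now [(1, 5), (4, 51), (6, 40), (10, 28), (12, 15), (13, 28)])
v14: WRITE b=50  (b history now [(2, 33), (3, 36), (5, 3), (7, 21), (8, 24), (9, 36), (11, 40), (14, 50)])
v15: WRITE a=19  (a history now [(1, 5), (4, 51), (6, 40), (10, 28), (12, 15), (13, 28), (15, 19)])
READ b @v1: history=[(2, 33), (3, 36), (5, 3), (7, 21), (8, 24), (9, 36), (11, 40), (14, 50)] -> no version <= 1 -> NONE
READ b @v9: history=[(2, 33), (3, 36), (5, 3), (7, 21), (8, 24), (9, 36), (11, 40), (14, 50)] -> pick v9 -> 36
READ a @v12: history=[(1, 5), (4, 51), (6, 40), (10, 28), (12, 15), (13, 28), (15, 19)] -> pick v12 -> 15
READ b @v13: history=[(2, 33), (3, 36), (5, 3), (7, 21), (8, 24), (9, 36), (11, 40), (14, 50)] -> pick v11 -> 40
v16: WRITE a=24  (a history now [(1, 5), (4, 51), (6, 40), (10, 28), (12, 15), (13, 28), (15, 19), (16, 24)])
v17: WRITE b=54  (b history now [(2, 33), (3, 36), (5, 3), (7, 21), (8, 24), (9, 36), (11, 40), (14, 50), (17, 54)])
Read results in order: ['NONE', '36', 'NONE', '36', '15', '40']
NONE count = 2

Answer: 2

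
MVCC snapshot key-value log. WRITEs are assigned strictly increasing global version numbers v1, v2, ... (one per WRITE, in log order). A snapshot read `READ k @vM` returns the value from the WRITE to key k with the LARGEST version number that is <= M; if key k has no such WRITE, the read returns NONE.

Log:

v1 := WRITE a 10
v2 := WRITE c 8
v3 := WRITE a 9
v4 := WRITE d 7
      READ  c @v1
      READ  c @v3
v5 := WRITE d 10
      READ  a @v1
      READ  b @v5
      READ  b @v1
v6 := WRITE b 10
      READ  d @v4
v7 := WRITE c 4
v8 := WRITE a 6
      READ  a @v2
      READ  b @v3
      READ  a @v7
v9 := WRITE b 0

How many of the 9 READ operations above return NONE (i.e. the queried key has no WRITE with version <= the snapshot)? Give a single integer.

Answer: 4

Derivation:
v1: WRITE a=10  (a history now [(1, 10)])
v2: WRITE c=8  (c history now [(2, 8)])
v3: WRITE a=9  (a history now [(1, 10), (3, 9)])
v4: WRITE d=7  (d history now [(4, 7)])
READ c @v1: history=[(2, 8)] -> no version <= 1 -> NONE
READ c @v3: history=[(2, 8)] -> pick v2 -> 8
v5: WRITE d=10  (d history now [(4, 7), (5, 10)])
READ a @v1: history=[(1, 10), (3, 9)] -> pick v1 -> 10
READ b @v5: history=[] -> no version <= 5 -> NONE
READ b @v1: history=[] -> no version <= 1 -> NONE
v6: WRITE b=10  (b history now [(6, 10)])
READ d @v4: history=[(4, 7), (5, 10)] -> pick v4 -> 7
v7: WRITE c=4  (c history now [(2, 8), (7, 4)])
v8: WRITE a=6  (a history now [(1, 10), (3, 9), (8, 6)])
READ a @v2: history=[(1, 10), (3, 9), (8, 6)] -> pick v1 -> 10
READ b @v3: history=[(6, 10)] -> no version <= 3 -> NONE
READ a @v7: history=[(1, 10), (3, 9), (8, 6)] -> pick v3 -> 9
v9: WRITE b=0  (b history now [(6, 10), (9, 0)])
Read results in order: ['NONE', '8', '10', 'NONE', 'NONE', '7', '10', 'NONE', '9']
NONE count = 4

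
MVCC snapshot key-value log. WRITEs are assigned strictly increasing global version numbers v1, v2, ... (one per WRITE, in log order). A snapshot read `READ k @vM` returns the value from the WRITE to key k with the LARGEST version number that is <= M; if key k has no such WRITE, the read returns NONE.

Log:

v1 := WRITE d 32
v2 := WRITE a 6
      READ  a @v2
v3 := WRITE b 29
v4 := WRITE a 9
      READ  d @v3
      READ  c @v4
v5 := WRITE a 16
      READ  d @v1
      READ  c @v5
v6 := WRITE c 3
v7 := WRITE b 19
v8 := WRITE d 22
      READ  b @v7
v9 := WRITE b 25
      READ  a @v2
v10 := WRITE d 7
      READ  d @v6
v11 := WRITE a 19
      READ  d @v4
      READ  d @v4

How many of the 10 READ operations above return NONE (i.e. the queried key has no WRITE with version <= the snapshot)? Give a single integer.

v1: WRITE d=32  (d history now [(1, 32)])
v2: WRITE a=6  (a history now [(2, 6)])
READ a @v2: history=[(2, 6)] -> pick v2 -> 6
v3: WRITE b=29  (b history now [(3, 29)])
v4: WRITE a=9  (a history now [(2, 6), (4, 9)])
READ d @v3: history=[(1, 32)] -> pick v1 -> 32
READ c @v4: history=[] -> no version <= 4 -> NONE
v5: WRITE a=16  (a history now [(2, 6), (4, 9), (5, 16)])
READ d @v1: history=[(1, 32)] -> pick v1 -> 32
READ c @v5: history=[] -> no version <= 5 -> NONE
v6: WRITE c=3  (c history now [(6, 3)])
v7: WRITE b=19  (b history now [(3, 29), (7, 19)])
v8: WRITE d=22  (d history now [(1, 32), (8, 22)])
READ b @v7: history=[(3, 29), (7, 19)] -> pick v7 -> 19
v9: WRITE b=25  (b history now [(3, 29), (7, 19), (9, 25)])
READ a @v2: history=[(2, 6), (4, 9), (5, 16)] -> pick v2 -> 6
v10: WRITE d=7  (d history now [(1, 32), (8, 22), (10, 7)])
READ d @v6: history=[(1, 32), (8, 22), (10, 7)] -> pick v1 -> 32
v11: WRITE a=19  (a history now [(2, 6), (4, 9), (5, 16), (11, 19)])
READ d @v4: history=[(1, 32), (8, 22), (10, 7)] -> pick v1 -> 32
READ d @v4: history=[(1, 32), (8, 22), (10, 7)] -> pick v1 -> 32
Read results in order: ['6', '32', 'NONE', '32', 'NONE', '19', '6', '32', '32', '32']
NONE count = 2

Answer: 2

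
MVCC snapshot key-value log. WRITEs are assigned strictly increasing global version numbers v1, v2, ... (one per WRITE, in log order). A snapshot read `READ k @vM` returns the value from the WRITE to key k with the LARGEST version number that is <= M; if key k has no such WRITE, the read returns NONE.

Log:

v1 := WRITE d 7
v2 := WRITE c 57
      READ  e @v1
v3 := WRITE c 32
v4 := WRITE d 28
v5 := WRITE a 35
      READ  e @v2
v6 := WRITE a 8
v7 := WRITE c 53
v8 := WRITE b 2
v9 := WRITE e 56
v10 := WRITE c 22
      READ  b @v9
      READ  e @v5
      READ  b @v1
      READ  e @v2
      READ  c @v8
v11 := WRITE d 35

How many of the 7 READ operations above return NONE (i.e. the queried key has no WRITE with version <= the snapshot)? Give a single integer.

v1: WRITE d=7  (d history now [(1, 7)])
v2: WRITE c=57  (c history now [(2, 57)])
READ e @v1: history=[] -> no version <= 1 -> NONE
v3: WRITE c=32  (c history now [(2, 57), (3, 32)])
v4: WRITE d=28  (d history now [(1, 7), (4, 28)])
v5: WRITE a=35  (a history now [(5, 35)])
READ e @v2: history=[] -> no version <= 2 -> NONE
v6: WRITE a=8  (a history now [(5, 35), (6, 8)])
v7: WRITE c=53  (c history now [(2, 57), (3, 32), (7, 53)])
v8: WRITE b=2  (b history now [(8, 2)])
v9: WRITE e=56  (e history now [(9, 56)])
v10: WRITE c=22  (c history now [(2, 57), (3, 32), (7, 53), (10, 22)])
READ b @v9: history=[(8, 2)] -> pick v8 -> 2
READ e @v5: history=[(9, 56)] -> no version <= 5 -> NONE
READ b @v1: history=[(8, 2)] -> no version <= 1 -> NONE
READ e @v2: history=[(9, 56)] -> no version <= 2 -> NONE
READ c @v8: history=[(2, 57), (3, 32), (7, 53), (10, 22)] -> pick v7 -> 53
v11: WRITE d=35  (d history now [(1, 7), (4, 28), (11, 35)])
Read results in order: ['NONE', 'NONE', '2', 'NONE', 'NONE', 'NONE', '53']
NONE count = 5

Answer: 5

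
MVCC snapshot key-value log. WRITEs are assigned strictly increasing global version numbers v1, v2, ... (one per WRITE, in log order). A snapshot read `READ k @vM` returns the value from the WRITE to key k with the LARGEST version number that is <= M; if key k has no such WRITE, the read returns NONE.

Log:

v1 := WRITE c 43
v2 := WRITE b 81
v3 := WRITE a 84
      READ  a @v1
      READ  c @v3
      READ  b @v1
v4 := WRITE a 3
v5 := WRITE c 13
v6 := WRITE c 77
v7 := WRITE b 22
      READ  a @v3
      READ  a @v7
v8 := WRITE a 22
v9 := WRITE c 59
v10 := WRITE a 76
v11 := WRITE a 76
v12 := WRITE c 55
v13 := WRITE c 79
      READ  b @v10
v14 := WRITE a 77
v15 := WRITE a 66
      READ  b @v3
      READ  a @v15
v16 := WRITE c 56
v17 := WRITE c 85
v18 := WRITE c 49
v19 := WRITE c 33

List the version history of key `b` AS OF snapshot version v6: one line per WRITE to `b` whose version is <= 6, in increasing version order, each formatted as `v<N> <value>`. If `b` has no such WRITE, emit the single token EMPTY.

Answer: v2 81

Derivation:
Scan writes for key=b with version <= 6:
  v1 WRITE c 43 -> skip
  v2 WRITE b 81 -> keep
  v3 WRITE a 84 -> skip
  v4 WRITE a 3 -> skip
  v5 WRITE c 13 -> skip
  v6 WRITE c 77 -> skip
  v7 WRITE b 22 -> drop (> snap)
  v8 WRITE a 22 -> skip
  v9 WRITE c 59 -> skip
  v10 WRITE a 76 -> skip
  v11 WRITE a 76 -> skip
  v12 WRITE c 55 -> skip
  v13 WRITE c 79 -> skip
  v14 WRITE a 77 -> skip
  v15 WRITE a 66 -> skip
  v16 WRITE c 56 -> skip
  v17 WRITE c 85 -> skip
  v18 WRITE c 49 -> skip
  v19 WRITE c 33 -> skip
Collected: [(2, 81)]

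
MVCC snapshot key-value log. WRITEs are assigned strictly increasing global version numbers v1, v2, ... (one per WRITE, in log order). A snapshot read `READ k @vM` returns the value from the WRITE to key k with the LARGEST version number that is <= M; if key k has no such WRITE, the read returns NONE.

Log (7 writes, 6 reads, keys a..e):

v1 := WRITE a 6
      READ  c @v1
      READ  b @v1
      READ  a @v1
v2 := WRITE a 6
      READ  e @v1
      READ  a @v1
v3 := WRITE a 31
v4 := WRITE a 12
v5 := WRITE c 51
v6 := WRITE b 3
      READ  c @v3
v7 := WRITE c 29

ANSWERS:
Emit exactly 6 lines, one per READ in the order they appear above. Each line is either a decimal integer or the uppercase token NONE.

v1: WRITE a=6  (a history now [(1, 6)])
READ c @v1: history=[] -> no version <= 1 -> NONE
READ b @v1: history=[] -> no version <= 1 -> NONE
READ a @v1: history=[(1, 6)] -> pick v1 -> 6
v2: WRITE a=6  (a history now [(1, 6), (2, 6)])
READ e @v1: history=[] -> no version <= 1 -> NONE
READ a @v1: history=[(1, 6), (2, 6)] -> pick v1 -> 6
v3: WRITE a=31  (a history now [(1, 6), (2, 6), (3, 31)])
v4: WRITE a=12  (a history now [(1, 6), (2, 6), (3, 31), (4, 12)])
v5: WRITE c=51  (c history now [(5, 51)])
v6: WRITE b=3  (b history now [(6, 3)])
READ c @v3: history=[(5, 51)] -> no version <= 3 -> NONE
v7: WRITE c=29  (c history now [(5, 51), (7, 29)])

Answer: NONE
NONE
6
NONE
6
NONE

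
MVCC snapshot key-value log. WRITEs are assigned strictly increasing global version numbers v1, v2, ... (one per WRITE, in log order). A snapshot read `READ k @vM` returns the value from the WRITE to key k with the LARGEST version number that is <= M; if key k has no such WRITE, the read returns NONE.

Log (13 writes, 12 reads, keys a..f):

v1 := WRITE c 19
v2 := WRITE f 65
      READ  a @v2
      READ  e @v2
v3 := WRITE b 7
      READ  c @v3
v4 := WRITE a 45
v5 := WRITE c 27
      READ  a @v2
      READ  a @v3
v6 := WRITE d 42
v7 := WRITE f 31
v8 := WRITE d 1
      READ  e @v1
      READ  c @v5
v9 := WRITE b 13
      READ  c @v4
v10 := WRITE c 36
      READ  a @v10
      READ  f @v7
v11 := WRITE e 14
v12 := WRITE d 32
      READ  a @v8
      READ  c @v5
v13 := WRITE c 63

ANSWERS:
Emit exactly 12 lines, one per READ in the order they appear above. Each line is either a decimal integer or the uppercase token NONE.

Answer: NONE
NONE
19
NONE
NONE
NONE
27
19
45
31
45
27

Derivation:
v1: WRITE c=19  (c history now [(1, 19)])
v2: WRITE f=65  (f history now [(2, 65)])
READ a @v2: history=[] -> no version <= 2 -> NONE
READ e @v2: history=[] -> no version <= 2 -> NONE
v3: WRITE b=7  (b history now [(3, 7)])
READ c @v3: history=[(1, 19)] -> pick v1 -> 19
v4: WRITE a=45  (a history now [(4, 45)])
v5: WRITE c=27  (c history now [(1, 19), (5, 27)])
READ a @v2: history=[(4, 45)] -> no version <= 2 -> NONE
READ a @v3: history=[(4, 45)] -> no version <= 3 -> NONE
v6: WRITE d=42  (d history now [(6, 42)])
v7: WRITE f=31  (f history now [(2, 65), (7, 31)])
v8: WRITE d=1  (d history now [(6, 42), (8, 1)])
READ e @v1: history=[] -> no version <= 1 -> NONE
READ c @v5: history=[(1, 19), (5, 27)] -> pick v5 -> 27
v9: WRITE b=13  (b history now [(3, 7), (9, 13)])
READ c @v4: history=[(1, 19), (5, 27)] -> pick v1 -> 19
v10: WRITE c=36  (c history now [(1, 19), (5, 27), (10, 36)])
READ a @v10: history=[(4, 45)] -> pick v4 -> 45
READ f @v7: history=[(2, 65), (7, 31)] -> pick v7 -> 31
v11: WRITE e=14  (e history now [(11, 14)])
v12: WRITE d=32  (d history now [(6, 42), (8, 1), (12, 32)])
READ a @v8: history=[(4, 45)] -> pick v4 -> 45
READ c @v5: history=[(1, 19), (5, 27), (10, 36)] -> pick v5 -> 27
v13: WRITE c=63  (c history now [(1, 19), (5, 27), (10, 36), (13, 63)])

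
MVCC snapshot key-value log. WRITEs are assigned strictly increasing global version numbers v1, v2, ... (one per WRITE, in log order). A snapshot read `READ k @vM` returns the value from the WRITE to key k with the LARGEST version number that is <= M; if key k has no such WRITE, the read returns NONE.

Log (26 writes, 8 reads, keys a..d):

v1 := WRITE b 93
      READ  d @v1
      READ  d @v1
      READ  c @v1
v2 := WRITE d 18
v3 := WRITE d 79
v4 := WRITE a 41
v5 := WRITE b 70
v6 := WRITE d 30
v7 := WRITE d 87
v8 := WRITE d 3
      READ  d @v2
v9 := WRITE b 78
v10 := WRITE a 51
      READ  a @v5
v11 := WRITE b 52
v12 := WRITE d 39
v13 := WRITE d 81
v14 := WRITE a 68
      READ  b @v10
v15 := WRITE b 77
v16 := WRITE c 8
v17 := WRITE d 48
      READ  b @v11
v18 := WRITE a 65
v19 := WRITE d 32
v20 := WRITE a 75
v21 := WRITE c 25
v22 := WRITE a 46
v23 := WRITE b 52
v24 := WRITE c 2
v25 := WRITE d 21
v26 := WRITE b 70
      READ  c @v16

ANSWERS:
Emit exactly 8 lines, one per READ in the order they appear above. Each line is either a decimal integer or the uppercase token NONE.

v1: WRITE b=93  (b history now [(1, 93)])
READ d @v1: history=[] -> no version <= 1 -> NONE
READ d @v1: history=[] -> no version <= 1 -> NONE
READ c @v1: history=[] -> no version <= 1 -> NONE
v2: WRITE d=18  (d history now [(2, 18)])
v3: WRITE d=79  (d history now [(2, 18), (3, 79)])
v4: WRITE a=41  (a history now [(4, 41)])
v5: WRITE b=70  (b history now [(1, 93), (5, 70)])
v6: WRITE d=30  (d history now [(2, 18), (3, 79), (6, 30)])
v7: WRITE d=87  (d history now [(2, 18), (3, 79), (6, 30), (7, 87)])
v8: WRITE d=3  (d history now [(2, 18), (3, 79), (6, 30), (7, 87), (8, 3)])
READ d @v2: history=[(2, 18), (3, 79), (6, 30), (7, 87), (8, 3)] -> pick v2 -> 18
v9: WRITE b=78  (b history now [(1, 93), (5, 70), (9, 78)])
v10: WRITE a=51  (a history now [(4, 41), (10, 51)])
READ a @v5: history=[(4, 41), (10, 51)] -> pick v4 -> 41
v11: WRITE b=52  (b history now [(1, 93), (5, 70), (9, 78), (11, 52)])
v12: WRITE d=39  (d history now [(2, 18), (3, 79), (6, 30), (7, 87), (8, 3), (12, 39)])
v13: WRITE d=81  (d history now [(2, 18), (3, 79), (6, 30), (7, 87), (8, 3), (12, 39), (13, 81)])
v14: WRITE a=68  (a history now [(4, 41), (10, 51), (14, 68)])
READ b @v10: history=[(1, 93), (5, 70), (9, 78), (11, 52)] -> pick v9 -> 78
v15: WRITE b=77  (b history now [(1, 93), (5, 70), (9, 78), (11, 52), (15, 77)])
v16: WRITE c=8  (c history now [(16, 8)])
v17: WRITE d=48  (d history now [(2, 18), (3, 79), (6, 30), (7, 87), (8, 3), (12, 39), (13, 81), (17, 48)])
READ b @v11: history=[(1, 93), (5, 70), (9, 78), (11, 52), (15, 77)] -> pick v11 -> 52
v18: WRITE a=65  (a history now [(4, 41), (10, 51), (14, 68), (18, 65)])
v19: WRITE d=32  (d history now [(2, 18), (3, 79), (6, 30), (7, 87), (8, 3), (12, 39), (13, 81), (17, 48), (19, 32)])
v20: WRITE a=75  (a history now [(4, 41), (10, 51), (14, 68), (18, 65), (20, 75)])
v21: WRITE c=25  (c history now [(16, 8), (21, 25)])
v22: WRITE a=46  (a history now [(4, 41), (10, 51), (14, 68), (18, 65), (20, 75), (22, 46)])
v23: WRITE b=52  (b history now [(1, 93), (5, 70), (9, 78), (11, 52), (15, 77), (23, 52)])
v24: WRITE c=2  (c history now [(16, 8), (21, 25), (24, 2)])
v25: WRITE d=21  (d history now [(2, 18), (3, 79), (6, 30), (7, 87), (8, 3), (12, 39), (13, 81), (17, 48), (19, 32), (25, 21)])
v26: WRITE b=70  (b history now [(1, 93), (5, 70), (9, 78), (11, 52), (15, 77), (23, 52), (26, 70)])
READ c @v16: history=[(16, 8), (21, 25), (24, 2)] -> pick v16 -> 8

Answer: NONE
NONE
NONE
18
41
78
52
8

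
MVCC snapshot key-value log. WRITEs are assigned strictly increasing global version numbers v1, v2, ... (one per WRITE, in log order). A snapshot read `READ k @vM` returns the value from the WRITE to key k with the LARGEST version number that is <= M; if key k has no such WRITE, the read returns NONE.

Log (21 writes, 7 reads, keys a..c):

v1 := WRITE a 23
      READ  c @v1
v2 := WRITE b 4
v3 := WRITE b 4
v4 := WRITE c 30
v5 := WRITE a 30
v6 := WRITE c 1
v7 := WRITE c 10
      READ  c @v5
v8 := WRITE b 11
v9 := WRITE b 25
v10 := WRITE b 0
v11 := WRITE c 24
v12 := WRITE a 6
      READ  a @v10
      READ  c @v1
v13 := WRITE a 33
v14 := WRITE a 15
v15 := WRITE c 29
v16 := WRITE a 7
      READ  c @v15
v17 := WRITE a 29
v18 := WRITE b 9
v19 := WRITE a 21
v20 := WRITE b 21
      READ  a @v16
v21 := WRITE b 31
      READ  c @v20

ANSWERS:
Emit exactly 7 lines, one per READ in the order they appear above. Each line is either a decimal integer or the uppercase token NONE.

Answer: NONE
30
30
NONE
29
7
29

Derivation:
v1: WRITE a=23  (a history now [(1, 23)])
READ c @v1: history=[] -> no version <= 1 -> NONE
v2: WRITE b=4  (b history now [(2, 4)])
v3: WRITE b=4  (b history now [(2, 4), (3, 4)])
v4: WRITE c=30  (c history now [(4, 30)])
v5: WRITE a=30  (a history now [(1, 23), (5, 30)])
v6: WRITE c=1  (c history now [(4, 30), (6, 1)])
v7: WRITE c=10  (c history now [(4, 30), (6, 1), (7, 10)])
READ c @v5: history=[(4, 30), (6, 1), (7, 10)] -> pick v4 -> 30
v8: WRITE b=11  (b history now [(2, 4), (3, 4), (8, 11)])
v9: WRITE b=25  (b history now [(2, 4), (3, 4), (8, 11), (9, 25)])
v10: WRITE b=0  (b history now [(2, 4), (3, 4), (8, 11), (9, 25), (10, 0)])
v11: WRITE c=24  (c history now [(4, 30), (6, 1), (7, 10), (11, 24)])
v12: WRITE a=6  (a history now [(1, 23), (5, 30), (12, 6)])
READ a @v10: history=[(1, 23), (5, 30), (12, 6)] -> pick v5 -> 30
READ c @v1: history=[(4, 30), (6, 1), (7, 10), (11, 24)] -> no version <= 1 -> NONE
v13: WRITE a=33  (a history now [(1, 23), (5, 30), (12, 6), (13, 33)])
v14: WRITE a=15  (a history now [(1, 23), (5, 30), (12, 6), (13, 33), (14, 15)])
v15: WRITE c=29  (c history now [(4, 30), (6, 1), (7, 10), (11, 24), (15, 29)])
v16: WRITE a=7  (a history now [(1, 23), (5, 30), (12, 6), (13, 33), (14, 15), (16, 7)])
READ c @v15: history=[(4, 30), (6, 1), (7, 10), (11, 24), (15, 29)] -> pick v15 -> 29
v17: WRITE a=29  (a history now [(1, 23), (5, 30), (12, 6), (13, 33), (14, 15), (16, 7), (17, 29)])
v18: WRITE b=9  (b history now [(2, 4), (3, 4), (8, 11), (9, 25), (10, 0), (18, 9)])
v19: WRITE a=21  (a history now [(1, 23), (5, 30), (12, 6), (13, 33), (14, 15), (16, 7), (17, 29), (19, 21)])
v20: WRITE b=21  (b history now [(2, 4), (3, 4), (8, 11), (9, 25), (10, 0), (18, 9), (20, 21)])
READ a @v16: history=[(1, 23), (5, 30), (12, 6), (13, 33), (14, 15), (16, 7), (17, 29), (19, 21)] -> pick v16 -> 7
v21: WRITE b=31  (b history now [(2, 4), (3, 4), (8, 11), (9, 25), (10, 0), (18, 9), (20, 21), (21, 31)])
READ c @v20: history=[(4, 30), (6, 1), (7, 10), (11, 24), (15, 29)] -> pick v15 -> 29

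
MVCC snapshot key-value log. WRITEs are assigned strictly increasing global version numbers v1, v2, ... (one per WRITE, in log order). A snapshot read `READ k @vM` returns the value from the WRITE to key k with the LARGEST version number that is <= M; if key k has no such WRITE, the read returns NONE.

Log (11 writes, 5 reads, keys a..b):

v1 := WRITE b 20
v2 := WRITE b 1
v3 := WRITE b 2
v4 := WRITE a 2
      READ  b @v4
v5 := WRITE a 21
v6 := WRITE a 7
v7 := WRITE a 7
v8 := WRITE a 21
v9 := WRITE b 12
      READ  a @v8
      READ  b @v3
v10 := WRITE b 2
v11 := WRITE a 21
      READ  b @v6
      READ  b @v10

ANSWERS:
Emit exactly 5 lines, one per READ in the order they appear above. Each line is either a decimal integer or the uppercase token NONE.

Answer: 2
21
2
2
2

Derivation:
v1: WRITE b=20  (b history now [(1, 20)])
v2: WRITE b=1  (b history now [(1, 20), (2, 1)])
v3: WRITE b=2  (b history now [(1, 20), (2, 1), (3, 2)])
v4: WRITE a=2  (a history now [(4, 2)])
READ b @v4: history=[(1, 20), (2, 1), (3, 2)] -> pick v3 -> 2
v5: WRITE a=21  (a history now [(4, 2), (5, 21)])
v6: WRITE a=7  (a history now [(4, 2), (5, 21), (6, 7)])
v7: WRITE a=7  (a history now [(4, 2), (5, 21), (6, 7), (7, 7)])
v8: WRITE a=21  (a history now [(4, 2), (5, 21), (6, 7), (7, 7), (8, 21)])
v9: WRITE b=12  (b history now [(1, 20), (2, 1), (3, 2), (9, 12)])
READ a @v8: history=[(4, 2), (5, 21), (6, 7), (7, 7), (8, 21)] -> pick v8 -> 21
READ b @v3: history=[(1, 20), (2, 1), (3, 2), (9, 12)] -> pick v3 -> 2
v10: WRITE b=2  (b history now [(1, 20), (2, 1), (3, 2), (9, 12), (10, 2)])
v11: WRITE a=21  (a history now [(4, 2), (5, 21), (6, 7), (7, 7), (8, 21), (11, 21)])
READ b @v6: history=[(1, 20), (2, 1), (3, 2), (9, 12), (10, 2)] -> pick v3 -> 2
READ b @v10: history=[(1, 20), (2, 1), (3, 2), (9, 12), (10, 2)] -> pick v10 -> 2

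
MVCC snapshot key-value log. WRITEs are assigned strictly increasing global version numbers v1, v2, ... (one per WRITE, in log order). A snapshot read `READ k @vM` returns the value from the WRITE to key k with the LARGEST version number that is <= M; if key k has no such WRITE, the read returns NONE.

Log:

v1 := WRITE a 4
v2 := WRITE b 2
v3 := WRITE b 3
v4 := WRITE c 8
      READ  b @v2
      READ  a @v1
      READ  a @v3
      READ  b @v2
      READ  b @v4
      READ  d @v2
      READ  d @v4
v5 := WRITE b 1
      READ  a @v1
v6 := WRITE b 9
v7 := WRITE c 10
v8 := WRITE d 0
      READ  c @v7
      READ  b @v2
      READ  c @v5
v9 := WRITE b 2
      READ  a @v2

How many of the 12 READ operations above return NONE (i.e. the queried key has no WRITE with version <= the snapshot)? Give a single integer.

v1: WRITE a=4  (a history now [(1, 4)])
v2: WRITE b=2  (b history now [(2, 2)])
v3: WRITE b=3  (b history now [(2, 2), (3, 3)])
v4: WRITE c=8  (c history now [(4, 8)])
READ b @v2: history=[(2, 2), (3, 3)] -> pick v2 -> 2
READ a @v1: history=[(1, 4)] -> pick v1 -> 4
READ a @v3: history=[(1, 4)] -> pick v1 -> 4
READ b @v2: history=[(2, 2), (3, 3)] -> pick v2 -> 2
READ b @v4: history=[(2, 2), (3, 3)] -> pick v3 -> 3
READ d @v2: history=[] -> no version <= 2 -> NONE
READ d @v4: history=[] -> no version <= 4 -> NONE
v5: WRITE b=1  (b history now [(2, 2), (3, 3), (5, 1)])
READ a @v1: history=[(1, 4)] -> pick v1 -> 4
v6: WRITE b=9  (b history now [(2, 2), (3, 3), (5, 1), (6, 9)])
v7: WRITE c=10  (c history now [(4, 8), (7, 10)])
v8: WRITE d=0  (d history now [(8, 0)])
READ c @v7: history=[(4, 8), (7, 10)] -> pick v7 -> 10
READ b @v2: history=[(2, 2), (3, 3), (5, 1), (6, 9)] -> pick v2 -> 2
READ c @v5: history=[(4, 8), (7, 10)] -> pick v4 -> 8
v9: WRITE b=2  (b history now [(2, 2), (3, 3), (5, 1), (6, 9), (9, 2)])
READ a @v2: history=[(1, 4)] -> pick v1 -> 4
Read results in order: ['2', '4', '4', '2', '3', 'NONE', 'NONE', '4', '10', '2', '8', '4']
NONE count = 2

Answer: 2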